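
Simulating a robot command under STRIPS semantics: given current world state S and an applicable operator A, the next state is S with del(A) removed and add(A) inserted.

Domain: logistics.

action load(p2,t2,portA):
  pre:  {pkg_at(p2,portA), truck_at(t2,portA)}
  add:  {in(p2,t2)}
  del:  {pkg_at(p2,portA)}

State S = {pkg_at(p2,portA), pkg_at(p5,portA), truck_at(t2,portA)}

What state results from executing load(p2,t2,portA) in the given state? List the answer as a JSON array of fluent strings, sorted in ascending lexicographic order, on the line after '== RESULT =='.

Compute (S \ del) ∪ add:
  pre ⊆ S: {pkg_at(p2,portA), truck_at(t2,portA)} ⊆ S  — applicable
  S \ del = {pkg_at(p5,portA), truck_at(t2,portA)}
  ∪ add   = {in(p2,t2), pkg_at(p5,portA), truck_at(t2,portA)}

== RESULT ==
["in(p2,t2)", "pkg_at(p5,portA)", "truck_at(t2,portA)"]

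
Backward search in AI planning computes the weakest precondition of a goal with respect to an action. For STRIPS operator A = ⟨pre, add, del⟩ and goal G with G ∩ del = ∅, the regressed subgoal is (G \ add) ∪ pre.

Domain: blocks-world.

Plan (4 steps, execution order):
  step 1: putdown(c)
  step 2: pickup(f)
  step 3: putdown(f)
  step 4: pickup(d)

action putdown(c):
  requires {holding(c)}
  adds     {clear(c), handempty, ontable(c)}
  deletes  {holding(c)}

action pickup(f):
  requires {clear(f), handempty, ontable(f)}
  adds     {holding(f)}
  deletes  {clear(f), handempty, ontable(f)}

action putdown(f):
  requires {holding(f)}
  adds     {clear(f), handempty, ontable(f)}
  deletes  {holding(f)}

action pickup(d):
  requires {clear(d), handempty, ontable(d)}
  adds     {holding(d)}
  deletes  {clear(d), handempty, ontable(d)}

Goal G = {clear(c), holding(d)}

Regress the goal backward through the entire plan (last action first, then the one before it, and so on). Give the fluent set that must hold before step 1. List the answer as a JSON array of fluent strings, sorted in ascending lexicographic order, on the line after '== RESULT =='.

Regress step by step:
  through step 4 (pickup(d)): drop {holding(d)}, keep {clear(c)}, require {clear(d), handempty, ontable(d)}
    → {clear(c), clear(d), handempty, ontable(d)}
  through step 3 (putdown(f)): drop {handempty}, keep {clear(c), clear(d), ontable(d)}, require {holding(f)}
    → {clear(c), clear(d), holding(f), ontable(d)}
  through step 2 (pickup(f)): drop {holding(f)}, keep {clear(c), clear(d), ontable(d)}, require {clear(f), handempty, ontable(f)}
    → {clear(c), clear(d), clear(f), handempty, ontable(d), ontable(f)}
  through step 1 (putdown(c)): drop {clear(c), handempty}, keep {clear(d), clear(f), ontable(d), ontable(f)}, require {holding(c)}
    → {clear(d), clear(f), holding(c), ontable(d), ontable(f)}

== RESULT ==
["clear(d)", "clear(f)", "holding(c)", "ontable(d)", "ontable(f)"]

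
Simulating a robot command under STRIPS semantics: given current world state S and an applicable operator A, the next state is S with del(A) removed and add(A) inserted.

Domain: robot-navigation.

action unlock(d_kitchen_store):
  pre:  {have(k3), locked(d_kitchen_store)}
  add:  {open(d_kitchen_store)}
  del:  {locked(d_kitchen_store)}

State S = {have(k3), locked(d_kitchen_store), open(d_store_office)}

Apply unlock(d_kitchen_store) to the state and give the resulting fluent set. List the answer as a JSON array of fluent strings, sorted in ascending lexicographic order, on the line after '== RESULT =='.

Progress:
  pre ⊆ S: {have(k3), locked(d_kitchen_store)} ⊆ S  — applicable
  S \ del = {have(k3), open(d_store_office)}
  ∪ add   = {have(k3), open(d_kitchen_store), open(d_store_office)}

== RESULT ==
["have(k3)", "open(d_kitchen_store)", "open(d_store_office)"]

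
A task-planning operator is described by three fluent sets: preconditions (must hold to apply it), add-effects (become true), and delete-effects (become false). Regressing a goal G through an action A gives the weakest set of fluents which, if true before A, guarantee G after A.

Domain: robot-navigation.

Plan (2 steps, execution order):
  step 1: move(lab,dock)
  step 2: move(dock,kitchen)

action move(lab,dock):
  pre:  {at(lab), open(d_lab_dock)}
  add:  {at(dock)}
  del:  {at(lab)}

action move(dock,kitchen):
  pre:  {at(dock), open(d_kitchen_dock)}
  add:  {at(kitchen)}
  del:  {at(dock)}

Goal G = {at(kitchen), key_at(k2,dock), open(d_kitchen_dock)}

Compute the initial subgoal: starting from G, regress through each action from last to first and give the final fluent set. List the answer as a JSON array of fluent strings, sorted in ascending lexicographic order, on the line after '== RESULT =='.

Regress step by step:
  through step 2 (move(dock,kitchen)): drop {at(kitchen)}, keep {key_at(k2,dock), open(d_kitchen_dock)}, require {at(dock), open(d_kitchen_dock)}
    → {at(dock), key_at(k2,dock), open(d_kitchen_dock)}
  through step 1 (move(lab,dock)): drop {at(dock)}, keep {key_at(k2,dock), open(d_kitchen_dock)}, require {at(lab), open(d_lab_dock)}
    → {at(lab), key_at(k2,dock), open(d_kitchen_dock), open(d_lab_dock)}

== RESULT ==
["at(lab)", "key_at(k2,dock)", "open(d_kitchen_dock)", "open(d_lab_dock)"]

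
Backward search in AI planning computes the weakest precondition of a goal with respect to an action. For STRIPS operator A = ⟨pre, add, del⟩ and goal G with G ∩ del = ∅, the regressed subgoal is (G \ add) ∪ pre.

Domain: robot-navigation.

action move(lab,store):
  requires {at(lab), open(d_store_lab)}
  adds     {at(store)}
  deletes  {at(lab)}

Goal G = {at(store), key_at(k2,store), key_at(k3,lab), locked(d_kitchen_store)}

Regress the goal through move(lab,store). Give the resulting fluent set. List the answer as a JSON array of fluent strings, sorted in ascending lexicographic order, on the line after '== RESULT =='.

Regress:
  G ∩ del = {}  (empty — regression defined)
  G \ add = {at(store), key_at(k2,store), key_at(k3,lab), locked(d_kitchen_store)} \ {at(store)} = {key_at(k2,store), key_at(k3,lab), locked(d_kitchen_store)}
  ∪ pre   = {key_at(k2,store), key_at(k3,lab), locked(d_kitchen_store)} ∪ {at(lab), open(d_store_lab)}
          = {at(lab), key_at(k2,store), key_at(k3,lab), locked(d_kitchen_store), open(d_store_lab)}

== RESULT ==
["at(lab)", "key_at(k2,store)", "key_at(k3,lab)", "locked(d_kitchen_store)", "open(d_store_lab)"]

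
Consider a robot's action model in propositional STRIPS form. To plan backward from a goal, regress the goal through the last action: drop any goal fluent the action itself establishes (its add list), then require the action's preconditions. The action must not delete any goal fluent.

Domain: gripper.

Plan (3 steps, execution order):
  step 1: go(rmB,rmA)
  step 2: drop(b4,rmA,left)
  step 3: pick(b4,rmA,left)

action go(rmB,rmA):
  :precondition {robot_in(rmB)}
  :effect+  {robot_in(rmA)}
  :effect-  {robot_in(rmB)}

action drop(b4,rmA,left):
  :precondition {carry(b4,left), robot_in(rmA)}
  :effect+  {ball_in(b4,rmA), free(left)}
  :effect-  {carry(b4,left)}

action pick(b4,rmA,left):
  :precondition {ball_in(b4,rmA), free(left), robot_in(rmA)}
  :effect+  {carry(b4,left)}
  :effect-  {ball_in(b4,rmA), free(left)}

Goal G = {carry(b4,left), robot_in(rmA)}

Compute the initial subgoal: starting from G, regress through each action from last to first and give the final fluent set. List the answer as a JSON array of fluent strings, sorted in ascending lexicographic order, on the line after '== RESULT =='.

Regress step by step:
  through step 3 (pick(b4,rmA,left)): drop {carry(b4,left)}, keep {robot_in(rmA)}, require {ball_in(b4,rmA), free(left), robot_in(rmA)}
    → {ball_in(b4,rmA), free(left), robot_in(rmA)}
  through step 2 (drop(b4,rmA,left)): drop {ball_in(b4,rmA), free(left)}, keep {robot_in(rmA)}, require {carry(b4,left), robot_in(rmA)}
    → {carry(b4,left), robot_in(rmA)}
  through step 1 (go(rmB,rmA)): drop {robot_in(rmA)}, keep {carry(b4,left)}, require {robot_in(rmB)}
    → {carry(b4,left), robot_in(rmB)}

== RESULT ==
["carry(b4,left)", "robot_in(rmB)"]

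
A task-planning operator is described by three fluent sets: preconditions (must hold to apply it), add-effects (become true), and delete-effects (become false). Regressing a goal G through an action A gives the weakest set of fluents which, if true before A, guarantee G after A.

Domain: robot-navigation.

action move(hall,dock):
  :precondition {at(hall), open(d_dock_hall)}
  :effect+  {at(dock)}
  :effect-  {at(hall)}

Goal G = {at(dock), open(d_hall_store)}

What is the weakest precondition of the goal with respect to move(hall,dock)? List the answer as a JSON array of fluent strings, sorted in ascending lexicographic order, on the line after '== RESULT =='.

Regress:
  G ∩ del = {}  (empty — regression defined)
  G \ add = {at(dock), open(d_hall_store)} \ {at(dock)} = {open(d_hall_store)}
  ∪ pre   = {open(d_hall_store)} ∪ {at(hall), open(d_dock_hall)}
          = {at(hall), open(d_dock_hall), open(d_hall_store)}

== RESULT ==
["at(hall)", "open(d_dock_hall)", "open(d_hall_store)"]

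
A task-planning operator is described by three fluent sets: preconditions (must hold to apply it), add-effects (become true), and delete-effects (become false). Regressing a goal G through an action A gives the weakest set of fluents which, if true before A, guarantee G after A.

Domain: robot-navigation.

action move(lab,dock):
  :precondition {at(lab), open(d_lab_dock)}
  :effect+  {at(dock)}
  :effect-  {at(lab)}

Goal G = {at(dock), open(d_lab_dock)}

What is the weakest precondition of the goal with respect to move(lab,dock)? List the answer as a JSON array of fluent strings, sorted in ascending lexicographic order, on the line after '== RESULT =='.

Compute (G \ add) ∪ pre:
  G ∩ del = {}  (empty — regression defined)
  G \ add = {at(dock), open(d_lab_dock)} \ {at(dock)} = {open(d_lab_dock)}
  ∪ pre   = {open(d_lab_dock)} ∪ {at(lab), open(d_lab_dock)}
          = {at(lab), open(d_lab_dock)}

== RESULT ==
["at(lab)", "open(d_lab_dock)"]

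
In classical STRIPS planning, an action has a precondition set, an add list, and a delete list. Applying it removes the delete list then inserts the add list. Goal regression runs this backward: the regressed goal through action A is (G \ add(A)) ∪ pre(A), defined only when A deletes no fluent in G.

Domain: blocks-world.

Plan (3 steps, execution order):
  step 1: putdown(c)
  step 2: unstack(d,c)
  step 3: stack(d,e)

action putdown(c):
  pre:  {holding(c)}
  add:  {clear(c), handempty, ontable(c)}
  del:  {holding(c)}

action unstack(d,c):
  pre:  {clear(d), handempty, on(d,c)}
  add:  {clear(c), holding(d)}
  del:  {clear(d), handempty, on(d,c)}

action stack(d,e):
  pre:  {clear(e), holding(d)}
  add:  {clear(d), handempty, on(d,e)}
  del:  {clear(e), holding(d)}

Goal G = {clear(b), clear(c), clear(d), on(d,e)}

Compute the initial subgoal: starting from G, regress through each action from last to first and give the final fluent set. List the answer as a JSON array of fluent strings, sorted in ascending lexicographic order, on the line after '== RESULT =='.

Regress step by step:
  through step 3 (stack(d,e)): drop {clear(d), on(d,e)}, keep {clear(b), clear(c)}, require {clear(e), holding(d)}
    → {clear(b), clear(c), clear(e), holding(d)}
  through step 2 (unstack(d,c)): drop {clear(c), holding(d)}, keep {clear(b), clear(e)}, require {clear(d), handempty, on(d,c)}
    → {clear(b), clear(d), clear(e), handempty, on(d,c)}
  through step 1 (putdown(c)): drop {handempty}, keep {clear(b), clear(d), clear(e), on(d,c)}, require {holding(c)}
    → {clear(b), clear(d), clear(e), holding(c), on(d,c)}

== RESULT ==
["clear(b)", "clear(d)", "clear(e)", "holding(c)", "on(d,c)"]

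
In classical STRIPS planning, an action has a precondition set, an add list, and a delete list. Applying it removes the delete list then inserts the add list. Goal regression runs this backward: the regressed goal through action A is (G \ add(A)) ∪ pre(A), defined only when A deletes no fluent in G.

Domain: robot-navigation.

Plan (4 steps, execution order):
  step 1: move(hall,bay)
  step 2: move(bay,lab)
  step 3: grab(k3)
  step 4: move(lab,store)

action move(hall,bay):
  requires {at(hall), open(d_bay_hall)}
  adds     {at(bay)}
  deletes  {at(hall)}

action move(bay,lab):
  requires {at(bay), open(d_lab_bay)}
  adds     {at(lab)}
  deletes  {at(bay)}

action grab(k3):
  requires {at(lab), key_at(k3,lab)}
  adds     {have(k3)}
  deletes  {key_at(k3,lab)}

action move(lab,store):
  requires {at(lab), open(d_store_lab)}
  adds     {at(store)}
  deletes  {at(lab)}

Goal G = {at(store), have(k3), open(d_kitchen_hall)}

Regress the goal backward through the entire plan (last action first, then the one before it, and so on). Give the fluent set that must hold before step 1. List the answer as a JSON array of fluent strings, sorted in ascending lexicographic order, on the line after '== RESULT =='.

Work backward from the goal:
  through step 4 (move(lab,store)): drop {at(store)}, keep {have(k3), open(d_kitchen_hall)}, require {at(lab), open(d_store_lab)}
    → {at(lab), have(k3), open(d_kitchen_hall), open(d_store_lab)}
  through step 3 (grab(k3)): drop {have(k3)}, keep {at(lab), open(d_kitchen_hall), open(d_store_lab)}, require {at(lab), key_at(k3,lab)}
    → {at(lab), key_at(k3,lab), open(d_kitchen_hall), open(d_store_lab)}
  through step 2 (move(bay,lab)): drop {at(lab)}, keep {key_at(k3,lab), open(d_kitchen_hall), open(d_store_lab)}, require {at(bay), open(d_lab_bay)}
    → {at(bay), key_at(k3,lab), open(d_kitchen_hall), open(d_lab_bay), open(d_store_lab)}
  through step 1 (move(hall,bay)): drop {at(bay)}, keep {key_at(k3,lab), open(d_kitchen_hall), open(d_lab_bay), open(d_store_lab)}, require {at(hall), open(d_bay_hall)}
    → {at(hall), key_at(k3,lab), open(d_bay_hall), open(d_kitchen_hall), open(d_lab_bay), open(d_store_lab)}

== RESULT ==
["at(hall)", "key_at(k3,lab)", "open(d_bay_hall)", "open(d_kitchen_hall)", "open(d_lab_bay)", "open(d_store_lab)"]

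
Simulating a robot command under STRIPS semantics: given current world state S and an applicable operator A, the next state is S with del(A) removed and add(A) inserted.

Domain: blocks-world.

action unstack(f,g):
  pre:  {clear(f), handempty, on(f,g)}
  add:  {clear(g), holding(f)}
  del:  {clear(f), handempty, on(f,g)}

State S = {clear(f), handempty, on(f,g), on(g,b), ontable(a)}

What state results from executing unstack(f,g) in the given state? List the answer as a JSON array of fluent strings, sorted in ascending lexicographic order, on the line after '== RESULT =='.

Progress:
  pre ⊆ S: {clear(f), handempty, on(f,g)} ⊆ S  — applicable
  S \ del = {on(g,b), ontable(a)}
  ∪ add   = {clear(g), holding(f), on(g,b), ontable(a)}

== RESULT ==
["clear(g)", "holding(f)", "on(g,b)", "ontable(a)"]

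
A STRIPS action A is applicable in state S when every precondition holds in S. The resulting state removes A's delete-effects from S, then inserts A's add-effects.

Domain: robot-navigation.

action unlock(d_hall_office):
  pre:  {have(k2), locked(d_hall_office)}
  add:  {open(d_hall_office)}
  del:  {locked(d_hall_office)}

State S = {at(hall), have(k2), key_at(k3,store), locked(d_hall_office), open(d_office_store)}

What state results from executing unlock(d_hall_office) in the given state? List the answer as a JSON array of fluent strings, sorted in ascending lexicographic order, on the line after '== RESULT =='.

Progress:
  pre ⊆ S: {have(k2), locked(d_hall_office)} ⊆ S  — applicable
  S \ del = {at(hall), have(k2), key_at(k3,store), open(d_office_store)}
  ∪ add   = {at(hall), have(k2), key_at(k3,store), open(d_hall_office), open(d_office_store)}

== RESULT ==
["at(hall)", "have(k2)", "key_at(k3,store)", "open(d_hall_office)", "open(d_office_store)"]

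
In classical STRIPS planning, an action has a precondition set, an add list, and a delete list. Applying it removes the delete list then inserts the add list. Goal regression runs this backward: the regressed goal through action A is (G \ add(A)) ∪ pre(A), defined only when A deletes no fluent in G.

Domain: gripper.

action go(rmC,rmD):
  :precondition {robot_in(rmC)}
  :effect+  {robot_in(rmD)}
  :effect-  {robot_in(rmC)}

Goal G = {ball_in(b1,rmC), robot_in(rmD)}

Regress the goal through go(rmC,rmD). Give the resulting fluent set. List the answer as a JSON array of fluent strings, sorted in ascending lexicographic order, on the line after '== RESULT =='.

Compute (G \ add) ∪ pre:
  G ∩ del = {}  (empty — regression defined)
  G \ add = {ball_in(b1,rmC), robot_in(rmD)} \ {robot_in(rmD)} = {ball_in(b1,rmC)}
  ∪ pre   = {ball_in(b1,rmC)} ∪ {robot_in(rmC)}
          = {ball_in(b1,rmC), robot_in(rmC)}

== RESULT ==
["ball_in(b1,rmC)", "robot_in(rmC)"]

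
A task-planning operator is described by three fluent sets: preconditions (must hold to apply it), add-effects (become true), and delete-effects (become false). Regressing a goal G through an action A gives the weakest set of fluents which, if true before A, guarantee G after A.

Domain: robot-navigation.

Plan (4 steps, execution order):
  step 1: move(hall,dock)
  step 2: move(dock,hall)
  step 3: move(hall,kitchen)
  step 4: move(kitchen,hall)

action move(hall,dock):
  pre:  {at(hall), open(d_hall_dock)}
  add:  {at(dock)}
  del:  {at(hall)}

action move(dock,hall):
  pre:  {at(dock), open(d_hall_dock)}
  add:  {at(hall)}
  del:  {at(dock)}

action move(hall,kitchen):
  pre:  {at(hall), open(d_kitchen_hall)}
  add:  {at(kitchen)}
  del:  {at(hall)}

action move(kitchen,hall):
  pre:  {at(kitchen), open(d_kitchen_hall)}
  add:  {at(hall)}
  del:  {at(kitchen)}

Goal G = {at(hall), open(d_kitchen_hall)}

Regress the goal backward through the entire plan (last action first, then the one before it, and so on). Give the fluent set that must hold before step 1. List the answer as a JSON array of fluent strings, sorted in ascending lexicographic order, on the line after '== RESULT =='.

Work backward from the goal:
  through step 4 (move(kitchen,hall)): drop {at(hall)}, keep {open(d_kitchen_hall)}, require {at(kitchen), open(d_kitchen_hall)}
    → {at(kitchen), open(d_kitchen_hall)}
  through step 3 (move(hall,kitchen)): drop {at(kitchen)}, keep {open(d_kitchen_hall)}, require {at(hall), open(d_kitchen_hall)}
    → {at(hall), open(d_kitchen_hall)}
  through step 2 (move(dock,hall)): drop {at(hall)}, keep {open(d_kitchen_hall)}, require {at(dock), open(d_hall_dock)}
    → {at(dock), open(d_hall_dock), open(d_kitchen_hall)}
  through step 1 (move(hall,dock)): drop {at(dock)}, keep {open(d_hall_dock), open(d_kitchen_hall)}, require {at(hall), open(d_hall_dock)}
    → {at(hall), open(d_hall_dock), open(d_kitchen_hall)}

== RESULT ==
["at(hall)", "open(d_hall_dock)", "open(d_kitchen_hall)"]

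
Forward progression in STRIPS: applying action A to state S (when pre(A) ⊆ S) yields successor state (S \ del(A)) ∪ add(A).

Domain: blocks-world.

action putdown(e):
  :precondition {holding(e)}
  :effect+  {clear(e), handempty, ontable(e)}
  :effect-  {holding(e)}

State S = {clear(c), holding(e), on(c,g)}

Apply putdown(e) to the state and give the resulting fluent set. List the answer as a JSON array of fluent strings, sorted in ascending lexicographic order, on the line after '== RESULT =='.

Progress:
  pre ⊆ S: {holding(e)} ⊆ S  — applicable
  S \ del = {clear(c), on(c,g)}
  ∪ add   = {clear(c), clear(e), handempty, on(c,g), ontable(e)}

== RESULT ==
["clear(c)", "clear(e)", "handempty", "on(c,g)", "ontable(e)"]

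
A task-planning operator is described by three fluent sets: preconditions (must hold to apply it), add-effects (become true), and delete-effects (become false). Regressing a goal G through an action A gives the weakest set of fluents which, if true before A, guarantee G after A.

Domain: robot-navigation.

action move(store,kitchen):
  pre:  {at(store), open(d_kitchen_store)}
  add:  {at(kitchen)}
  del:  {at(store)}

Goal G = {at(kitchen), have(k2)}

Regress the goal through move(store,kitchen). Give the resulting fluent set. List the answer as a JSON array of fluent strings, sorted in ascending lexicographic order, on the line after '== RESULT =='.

Compute (G \ add) ∪ pre:
  G ∩ del = {}  (empty — regression defined)
  G \ add = {at(kitchen), have(k2)} \ {at(kitchen)} = {have(k2)}
  ∪ pre   = {have(k2)} ∪ {at(store), open(d_kitchen_store)}
          = {at(store), have(k2), open(d_kitchen_store)}

== RESULT ==
["at(store)", "have(k2)", "open(d_kitchen_store)"]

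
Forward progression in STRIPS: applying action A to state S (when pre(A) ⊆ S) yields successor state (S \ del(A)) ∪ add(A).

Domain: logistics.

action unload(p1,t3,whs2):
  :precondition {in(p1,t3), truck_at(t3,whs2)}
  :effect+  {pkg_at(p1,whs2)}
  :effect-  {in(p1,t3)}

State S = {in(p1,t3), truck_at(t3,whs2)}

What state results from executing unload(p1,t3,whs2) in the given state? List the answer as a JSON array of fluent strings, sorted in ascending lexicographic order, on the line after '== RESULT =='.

Compute (S \ del) ∪ add:
  pre ⊆ S: {in(p1,t3), truck_at(t3,whs2)} ⊆ S  — applicable
  S \ del = {truck_at(t3,whs2)}
  ∪ add   = {pkg_at(p1,whs2), truck_at(t3,whs2)}

== RESULT ==
["pkg_at(p1,whs2)", "truck_at(t3,whs2)"]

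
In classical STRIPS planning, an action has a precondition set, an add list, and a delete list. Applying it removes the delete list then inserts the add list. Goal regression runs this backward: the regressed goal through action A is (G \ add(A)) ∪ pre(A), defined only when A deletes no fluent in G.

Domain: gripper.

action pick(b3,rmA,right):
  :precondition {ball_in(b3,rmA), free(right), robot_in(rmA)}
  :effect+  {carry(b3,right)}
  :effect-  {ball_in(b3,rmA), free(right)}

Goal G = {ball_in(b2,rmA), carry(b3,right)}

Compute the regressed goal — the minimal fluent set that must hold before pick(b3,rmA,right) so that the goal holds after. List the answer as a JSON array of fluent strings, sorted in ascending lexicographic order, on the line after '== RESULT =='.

Regress:
  G ∩ del = {}  (empty — regression defined)
  G \ add = {ball_in(b2,rmA), carry(b3,right)} \ {carry(b3,right)} = {ball_in(b2,rmA)}
  ∪ pre   = {ball_in(b2,rmA)} ∪ {ball_in(b3,rmA), free(right), robot_in(rmA)}
          = {ball_in(b2,rmA), ball_in(b3,rmA), free(right), robot_in(rmA)}

== RESULT ==
["ball_in(b2,rmA)", "ball_in(b3,rmA)", "free(right)", "robot_in(rmA)"]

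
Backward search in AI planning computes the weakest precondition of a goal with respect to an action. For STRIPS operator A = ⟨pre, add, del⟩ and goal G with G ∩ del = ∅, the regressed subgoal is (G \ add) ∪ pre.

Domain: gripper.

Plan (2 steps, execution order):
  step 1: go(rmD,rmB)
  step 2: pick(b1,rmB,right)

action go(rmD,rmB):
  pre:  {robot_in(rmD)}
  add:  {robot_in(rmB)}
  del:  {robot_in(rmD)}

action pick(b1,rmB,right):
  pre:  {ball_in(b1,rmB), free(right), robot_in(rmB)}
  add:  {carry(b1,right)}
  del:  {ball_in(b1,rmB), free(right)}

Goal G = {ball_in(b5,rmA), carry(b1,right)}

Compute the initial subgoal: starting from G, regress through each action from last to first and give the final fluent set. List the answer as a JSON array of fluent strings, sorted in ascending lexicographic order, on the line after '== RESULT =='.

Work backward from the goal:
  through step 2 (pick(b1,rmB,right)): drop {carry(b1,right)}, keep {ball_in(b5,rmA)}, require {ball_in(b1,rmB), free(right), robot_in(rmB)}
    → {ball_in(b1,rmB), ball_in(b5,rmA), free(right), robot_in(rmB)}
  through step 1 (go(rmD,rmB)): drop {robot_in(rmB)}, keep {ball_in(b1,rmB), ball_in(b5,rmA), free(right)}, require {robot_in(rmD)}
    → {ball_in(b1,rmB), ball_in(b5,rmA), free(right), robot_in(rmD)}

== RESULT ==
["ball_in(b1,rmB)", "ball_in(b5,rmA)", "free(right)", "robot_in(rmD)"]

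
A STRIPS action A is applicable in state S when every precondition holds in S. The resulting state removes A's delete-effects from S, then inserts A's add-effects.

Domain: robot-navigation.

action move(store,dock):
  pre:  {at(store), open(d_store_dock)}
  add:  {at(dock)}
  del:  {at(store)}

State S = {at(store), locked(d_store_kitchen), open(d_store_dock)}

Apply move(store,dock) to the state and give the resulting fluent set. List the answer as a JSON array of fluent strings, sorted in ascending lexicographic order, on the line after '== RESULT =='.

Progress:
  pre ⊆ S: {at(store), open(d_store_dock)} ⊆ S  — applicable
  S \ del = {locked(d_store_kitchen), open(d_store_dock)}
  ∪ add   = {at(dock), locked(d_store_kitchen), open(d_store_dock)}

== RESULT ==
["at(dock)", "locked(d_store_kitchen)", "open(d_store_dock)"]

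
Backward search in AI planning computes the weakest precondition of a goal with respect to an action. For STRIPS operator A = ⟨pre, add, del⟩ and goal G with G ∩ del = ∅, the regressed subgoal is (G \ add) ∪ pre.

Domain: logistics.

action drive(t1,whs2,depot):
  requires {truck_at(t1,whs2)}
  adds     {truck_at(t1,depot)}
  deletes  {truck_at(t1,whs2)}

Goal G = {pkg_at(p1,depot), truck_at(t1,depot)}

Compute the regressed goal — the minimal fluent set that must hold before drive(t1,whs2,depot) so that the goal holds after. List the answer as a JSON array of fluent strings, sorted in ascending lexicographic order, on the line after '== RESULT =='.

Compute (G \ add) ∪ pre:
  G ∩ del = {}  (empty — regression defined)
  G \ add = {pkg_at(p1,depot), truck_at(t1,depot)} \ {truck_at(t1,depot)} = {pkg_at(p1,depot)}
  ∪ pre   = {pkg_at(p1,depot)} ∪ {truck_at(t1,whs2)}
          = {pkg_at(p1,depot), truck_at(t1,whs2)}

== RESULT ==
["pkg_at(p1,depot)", "truck_at(t1,whs2)"]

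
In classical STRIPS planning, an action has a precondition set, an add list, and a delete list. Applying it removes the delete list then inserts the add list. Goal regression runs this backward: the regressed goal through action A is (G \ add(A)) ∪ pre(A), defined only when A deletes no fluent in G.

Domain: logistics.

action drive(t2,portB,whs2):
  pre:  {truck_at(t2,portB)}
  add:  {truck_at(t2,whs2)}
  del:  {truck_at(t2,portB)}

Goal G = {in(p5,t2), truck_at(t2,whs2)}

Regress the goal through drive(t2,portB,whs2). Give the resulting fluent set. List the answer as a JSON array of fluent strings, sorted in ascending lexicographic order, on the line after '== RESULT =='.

Compute (G \ add) ∪ pre:
  G ∩ del = {}  (empty — regression defined)
  G \ add = {in(p5,t2), truck_at(t2,whs2)} \ {truck_at(t2,whs2)} = {in(p5,t2)}
  ∪ pre   = {in(p5,t2)} ∪ {truck_at(t2,portB)}
          = {in(p5,t2), truck_at(t2,portB)}

== RESULT ==
["in(p5,t2)", "truck_at(t2,portB)"]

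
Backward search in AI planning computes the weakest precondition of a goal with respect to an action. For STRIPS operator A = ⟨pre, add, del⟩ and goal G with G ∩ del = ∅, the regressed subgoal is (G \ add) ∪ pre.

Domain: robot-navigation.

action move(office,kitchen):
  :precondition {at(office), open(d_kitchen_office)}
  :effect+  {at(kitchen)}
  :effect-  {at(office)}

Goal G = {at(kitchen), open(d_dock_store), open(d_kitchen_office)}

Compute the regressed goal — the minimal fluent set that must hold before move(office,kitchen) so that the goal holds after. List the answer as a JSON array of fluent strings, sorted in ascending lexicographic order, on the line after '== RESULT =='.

Regress:
  G ∩ del = {}  (empty — regression defined)
  G \ add = {at(kitchen), open(d_dock_store), open(d_kitchen_office)} \ {at(kitchen)} = {open(d_dock_store), open(d_kitchen_office)}
  ∪ pre   = {open(d_dock_store), open(d_kitchen_office)} ∪ {at(office), open(d_kitchen_office)}
          = {at(office), open(d_dock_store), open(d_kitchen_office)}

== RESULT ==
["at(office)", "open(d_dock_store)", "open(d_kitchen_office)"]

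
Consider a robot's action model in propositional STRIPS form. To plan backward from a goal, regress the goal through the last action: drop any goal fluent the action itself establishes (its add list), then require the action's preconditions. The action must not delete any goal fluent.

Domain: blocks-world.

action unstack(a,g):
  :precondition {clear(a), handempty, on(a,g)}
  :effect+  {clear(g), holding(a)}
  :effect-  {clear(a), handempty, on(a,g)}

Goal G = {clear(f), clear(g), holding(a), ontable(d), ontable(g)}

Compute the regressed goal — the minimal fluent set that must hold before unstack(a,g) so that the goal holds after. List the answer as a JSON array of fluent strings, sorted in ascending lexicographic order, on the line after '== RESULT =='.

Compute (G \ add) ∪ pre:
  G ∩ del = {}  (empty — regression defined)
  G \ add = {clear(f), clear(g), holding(a), ontable(d), ontable(g)} \ {clear(g), holding(a)} = {clear(f), ontable(d), ontable(g)}
  ∪ pre   = {clear(f), ontable(d), ontable(g)} ∪ {clear(a), handempty, on(a,g)}
          = {clear(a), clear(f), handempty, on(a,g), ontable(d), ontable(g)}

== RESULT ==
["clear(a)", "clear(f)", "handempty", "on(a,g)", "ontable(d)", "ontable(g)"]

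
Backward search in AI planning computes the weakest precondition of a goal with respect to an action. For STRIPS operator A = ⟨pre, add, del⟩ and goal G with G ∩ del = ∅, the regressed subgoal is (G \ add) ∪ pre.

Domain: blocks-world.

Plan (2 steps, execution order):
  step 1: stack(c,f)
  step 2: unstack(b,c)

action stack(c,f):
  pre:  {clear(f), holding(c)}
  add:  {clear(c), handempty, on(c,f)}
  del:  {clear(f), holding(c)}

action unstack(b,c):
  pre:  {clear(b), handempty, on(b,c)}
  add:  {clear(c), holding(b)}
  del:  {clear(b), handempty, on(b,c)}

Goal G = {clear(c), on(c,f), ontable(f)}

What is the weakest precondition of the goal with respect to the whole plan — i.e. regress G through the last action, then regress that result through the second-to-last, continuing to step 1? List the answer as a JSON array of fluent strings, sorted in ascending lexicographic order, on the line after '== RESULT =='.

Regress step by step:
  through step 2 (unstack(b,c)): drop {clear(c)}, keep {on(c,f), ontable(f)}, require {clear(b), handempty, on(b,c)}
    → {clear(b), handempty, on(b,c), on(c,f), ontable(f)}
  through step 1 (stack(c,f)): drop {handempty, on(c,f)}, keep {clear(b), on(b,c), ontable(f)}, require {clear(f), holding(c)}
    → {clear(b), clear(f), holding(c), on(b,c), ontable(f)}

== RESULT ==
["clear(b)", "clear(f)", "holding(c)", "on(b,c)", "ontable(f)"]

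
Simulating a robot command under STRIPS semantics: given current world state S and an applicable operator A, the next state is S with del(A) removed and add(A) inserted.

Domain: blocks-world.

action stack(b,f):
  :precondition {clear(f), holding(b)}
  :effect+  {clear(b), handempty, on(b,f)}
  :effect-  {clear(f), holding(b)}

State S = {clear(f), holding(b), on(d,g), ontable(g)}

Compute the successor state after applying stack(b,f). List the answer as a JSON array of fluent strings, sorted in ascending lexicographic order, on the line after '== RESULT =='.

Progress:
  pre ⊆ S: {clear(f), holding(b)} ⊆ S  — applicable
  S \ del = {on(d,g), ontable(g)}
  ∪ add   = {clear(b), handempty, on(b,f), on(d,g), ontable(g)}

== RESULT ==
["clear(b)", "handempty", "on(b,f)", "on(d,g)", "ontable(g)"]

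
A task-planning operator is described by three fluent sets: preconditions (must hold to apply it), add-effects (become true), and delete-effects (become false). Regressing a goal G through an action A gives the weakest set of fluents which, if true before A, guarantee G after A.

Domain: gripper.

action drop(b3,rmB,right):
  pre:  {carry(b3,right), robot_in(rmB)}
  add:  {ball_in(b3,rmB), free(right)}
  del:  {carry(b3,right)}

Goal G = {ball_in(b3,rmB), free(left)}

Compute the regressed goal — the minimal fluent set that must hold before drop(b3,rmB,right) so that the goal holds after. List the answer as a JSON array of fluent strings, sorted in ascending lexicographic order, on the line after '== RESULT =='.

Compute (G \ add) ∪ pre:
  G ∩ del = {}  (empty — regression defined)
  G \ add = {ball_in(b3,rmB), free(left)} \ {ball_in(b3,rmB), free(right)} = {free(left)}
  ∪ pre   = {free(left)} ∪ {carry(b3,right), robot_in(rmB)}
          = {carry(b3,right), free(left), robot_in(rmB)}

== RESULT ==
["carry(b3,right)", "free(left)", "robot_in(rmB)"]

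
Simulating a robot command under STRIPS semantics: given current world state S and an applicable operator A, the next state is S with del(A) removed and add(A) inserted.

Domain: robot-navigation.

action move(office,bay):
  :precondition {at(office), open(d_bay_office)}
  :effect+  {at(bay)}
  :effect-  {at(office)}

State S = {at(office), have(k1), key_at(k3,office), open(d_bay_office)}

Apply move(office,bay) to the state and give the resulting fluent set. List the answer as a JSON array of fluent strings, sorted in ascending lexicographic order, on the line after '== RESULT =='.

Progress:
  pre ⊆ S: {at(office), open(d_bay_office)} ⊆ S  — applicable
  S \ del = {have(k1), key_at(k3,office), open(d_bay_office)}
  ∪ add   = {at(bay), have(k1), key_at(k3,office), open(d_bay_office)}

== RESULT ==
["at(bay)", "have(k1)", "key_at(k3,office)", "open(d_bay_office)"]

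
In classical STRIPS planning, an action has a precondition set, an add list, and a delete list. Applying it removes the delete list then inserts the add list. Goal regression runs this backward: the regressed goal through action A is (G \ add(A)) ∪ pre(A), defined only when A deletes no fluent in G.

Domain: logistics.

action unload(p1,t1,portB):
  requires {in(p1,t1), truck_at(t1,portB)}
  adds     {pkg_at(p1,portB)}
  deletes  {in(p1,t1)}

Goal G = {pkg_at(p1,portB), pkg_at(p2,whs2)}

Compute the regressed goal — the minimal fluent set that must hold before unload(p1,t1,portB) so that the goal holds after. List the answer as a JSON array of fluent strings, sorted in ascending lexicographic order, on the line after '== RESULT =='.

Regress:
  G ∩ del = {}  (empty — regression defined)
  G \ add = {pkg_at(p1,portB), pkg_at(p2,whs2)} \ {pkg_at(p1,portB)} = {pkg_at(p2,whs2)}
  ∪ pre   = {pkg_at(p2,whs2)} ∪ {in(p1,t1), truck_at(t1,portB)}
          = {in(p1,t1), pkg_at(p2,whs2), truck_at(t1,portB)}

== RESULT ==
["in(p1,t1)", "pkg_at(p2,whs2)", "truck_at(t1,portB)"]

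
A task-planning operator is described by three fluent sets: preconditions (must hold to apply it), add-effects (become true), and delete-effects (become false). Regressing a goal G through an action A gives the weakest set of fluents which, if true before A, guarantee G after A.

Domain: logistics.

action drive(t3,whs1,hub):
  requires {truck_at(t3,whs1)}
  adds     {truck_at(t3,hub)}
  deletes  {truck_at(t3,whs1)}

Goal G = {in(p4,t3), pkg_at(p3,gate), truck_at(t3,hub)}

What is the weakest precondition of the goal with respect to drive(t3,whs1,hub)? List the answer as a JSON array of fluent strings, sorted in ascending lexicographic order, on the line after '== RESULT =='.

Regress:
  G ∩ del = {}  (empty — regression defined)
  G \ add = {in(p4,t3), pkg_at(p3,gate), truck_at(t3,hub)} \ {truck_at(t3,hub)} = {in(p4,t3), pkg_at(p3,gate)}
  ∪ pre   = {in(p4,t3), pkg_at(p3,gate)} ∪ {truck_at(t3,whs1)}
          = {in(p4,t3), pkg_at(p3,gate), truck_at(t3,whs1)}

== RESULT ==
["in(p4,t3)", "pkg_at(p3,gate)", "truck_at(t3,whs1)"]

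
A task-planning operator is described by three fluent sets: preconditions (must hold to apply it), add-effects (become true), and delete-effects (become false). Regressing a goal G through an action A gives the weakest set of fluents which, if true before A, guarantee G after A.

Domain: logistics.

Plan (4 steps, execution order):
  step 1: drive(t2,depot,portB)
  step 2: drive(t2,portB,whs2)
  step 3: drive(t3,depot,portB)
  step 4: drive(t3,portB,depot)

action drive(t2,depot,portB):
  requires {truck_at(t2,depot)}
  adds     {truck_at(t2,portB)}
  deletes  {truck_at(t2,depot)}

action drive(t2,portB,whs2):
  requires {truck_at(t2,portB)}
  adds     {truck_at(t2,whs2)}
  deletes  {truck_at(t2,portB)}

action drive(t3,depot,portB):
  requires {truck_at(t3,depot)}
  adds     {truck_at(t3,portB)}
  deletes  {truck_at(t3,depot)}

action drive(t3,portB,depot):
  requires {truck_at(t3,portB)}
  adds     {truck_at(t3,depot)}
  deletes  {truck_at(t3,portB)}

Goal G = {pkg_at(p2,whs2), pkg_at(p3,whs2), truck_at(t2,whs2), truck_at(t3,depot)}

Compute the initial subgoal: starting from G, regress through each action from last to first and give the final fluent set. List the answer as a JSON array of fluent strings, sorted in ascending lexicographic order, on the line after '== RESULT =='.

Regress step by step:
  through step 4 (drive(t3,portB,depot)): drop {truck_at(t3,depot)}, keep {pkg_at(p2,whs2), pkg_at(p3,whs2), truck_at(t2,whs2)}, require {truck_at(t3,portB)}
    → {pkg_at(p2,whs2), pkg_at(p3,whs2), truck_at(t2,whs2), truck_at(t3,portB)}
  through step 3 (drive(t3,depot,portB)): drop {truck_at(t3,portB)}, keep {pkg_at(p2,whs2), pkg_at(p3,whs2), truck_at(t2,whs2)}, require {truck_at(t3,depot)}
    → {pkg_at(p2,whs2), pkg_at(p3,whs2), truck_at(t2,whs2), truck_at(t3,depot)}
  through step 2 (drive(t2,portB,whs2)): drop {truck_at(t2,whs2)}, keep {pkg_at(p2,whs2), pkg_at(p3,whs2), truck_at(t3,depot)}, require {truck_at(t2,portB)}
    → {pkg_at(p2,whs2), pkg_at(p3,whs2), truck_at(t2,portB), truck_at(t3,depot)}
  through step 1 (drive(t2,depot,portB)): drop {truck_at(t2,portB)}, keep {pkg_at(p2,whs2), pkg_at(p3,whs2), truck_at(t3,depot)}, require {truck_at(t2,depot)}
    → {pkg_at(p2,whs2), pkg_at(p3,whs2), truck_at(t2,depot), truck_at(t3,depot)}

== RESULT ==
["pkg_at(p2,whs2)", "pkg_at(p3,whs2)", "truck_at(t2,depot)", "truck_at(t3,depot)"]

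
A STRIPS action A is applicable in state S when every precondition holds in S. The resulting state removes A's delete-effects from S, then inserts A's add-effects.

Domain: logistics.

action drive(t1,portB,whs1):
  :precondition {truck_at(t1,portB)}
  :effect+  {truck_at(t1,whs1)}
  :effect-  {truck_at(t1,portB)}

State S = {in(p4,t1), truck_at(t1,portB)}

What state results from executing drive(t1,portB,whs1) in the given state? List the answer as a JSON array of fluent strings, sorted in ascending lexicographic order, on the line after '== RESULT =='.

Compute (S \ del) ∪ add:
  pre ⊆ S: {truck_at(t1,portB)} ⊆ S  — applicable
  S \ del = {in(p4,t1)}
  ∪ add   = {in(p4,t1), truck_at(t1,whs1)}

== RESULT ==
["in(p4,t1)", "truck_at(t1,whs1)"]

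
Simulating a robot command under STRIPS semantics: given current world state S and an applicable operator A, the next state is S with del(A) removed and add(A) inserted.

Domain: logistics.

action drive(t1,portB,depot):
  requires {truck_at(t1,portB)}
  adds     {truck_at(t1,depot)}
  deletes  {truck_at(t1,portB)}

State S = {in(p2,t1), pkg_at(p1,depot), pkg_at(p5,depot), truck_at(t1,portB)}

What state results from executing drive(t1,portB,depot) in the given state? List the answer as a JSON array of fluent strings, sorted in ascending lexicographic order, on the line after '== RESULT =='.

Compute (S \ del) ∪ add:
  pre ⊆ S: {truck_at(t1,portB)} ⊆ S  — applicable
  S \ del = {in(p2,t1), pkg_at(p1,depot), pkg_at(p5,depot)}
  ∪ add   = {in(p2,t1), pkg_at(p1,depot), pkg_at(p5,depot), truck_at(t1,depot)}

== RESULT ==
["in(p2,t1)", "pkg_at(p1,depot)", "pkg_at(p5,depot)", "truck_at(t1,depot)"]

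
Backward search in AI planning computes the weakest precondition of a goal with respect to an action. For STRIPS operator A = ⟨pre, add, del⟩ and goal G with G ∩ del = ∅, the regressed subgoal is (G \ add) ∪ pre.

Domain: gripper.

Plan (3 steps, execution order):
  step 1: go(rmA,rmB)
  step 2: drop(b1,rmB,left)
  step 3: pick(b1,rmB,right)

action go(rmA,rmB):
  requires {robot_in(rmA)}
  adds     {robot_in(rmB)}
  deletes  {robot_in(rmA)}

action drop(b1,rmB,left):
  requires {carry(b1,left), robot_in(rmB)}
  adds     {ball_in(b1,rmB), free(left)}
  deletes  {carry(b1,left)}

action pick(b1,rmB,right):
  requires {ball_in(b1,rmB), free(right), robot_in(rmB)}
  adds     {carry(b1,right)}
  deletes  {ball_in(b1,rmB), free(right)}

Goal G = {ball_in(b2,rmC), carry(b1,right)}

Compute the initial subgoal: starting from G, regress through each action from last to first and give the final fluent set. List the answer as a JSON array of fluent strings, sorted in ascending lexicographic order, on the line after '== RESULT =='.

Regress step by step:
  through step 3 (pick(b1,rmB,right)): drop {carry(b1,right)}, keep {ball_in(b2,rmC)}, require {ball_in(b1,rmB), free(right), robot_in(rmB)}
    → {ball_in(b1,rmB), ball_in(b2,rmC), free(right), robot_in(rmB)}
  through step 2 (drop(b1,rmB,left)): drop {ball_in(b1,rmB)}, keep {ball_in(b2,rmC), free(right), robot_in(rmB)}, require {carry(b1,left), robot_in(rmB)}
    → {ball_in(b2,rmC), carry(b1,left), free(right), robot_in(rmB)}
  through step 1 (go(rmA,rmB)): drop {robot_in(rmB)}, keep {ball_in(b2,rmC), carry(b1,left), free(right)}, require {robot_in(rmA)}
    → {ball_in(b2,rmC), carry(b1,left), free(right), robot_in(rmA)}

== RESULT ==
["ball_in(b2,rmC)", "carry(b1,left)", "free(right)", "robot_in(rmA)"]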